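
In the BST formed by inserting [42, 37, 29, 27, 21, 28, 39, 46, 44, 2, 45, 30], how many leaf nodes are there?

Tree built from: [42, 37, 29, 27, 21, 28, 39, 46, 44, 2, 45, 30]
Tree (level-order array): [42, 37, 46, 29, 39, 44, None, 27, 30, None, None, None, 45, 21, 28, None, None, None, None, 2]
Rule: A leaf has 0 children.
Per-node child counts:
  node 42: 2 child(ren)
  node 37: 2 child(ren)
  node 29: 2 child(ren)
  node 27: 2 child(ren)
  node 21: 1 child(ren)
  node 2: 0 child(ren)
  node 28: 0 child(ren)
  node 30: 0 child(ren)
  node 39: 0 child(ren)
  node 46: 1 child(ren)
  node 44: 1 child(ren)
  node 45: 0 child(ren)
Matching nodes: [2, 28, 30, 39, 45]
Count of leaf nodes: 5


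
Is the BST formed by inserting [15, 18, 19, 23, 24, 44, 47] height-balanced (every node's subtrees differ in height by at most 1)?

Tree (level-order array): [15, None, 18, None, 19, None, 23, None, 24, None, 44, None, 47]
Definition: a tree is height-balanced if, at every node, |h(left) - h(right)| <= 1 (empty subtree has height -1).
Bottom-up per-node check:
  node 47: h_left=-1, h_right=-1, diff=0 [OK], height=0
  node 44: h_left=-1, h_right=0, diff=1 [OK], height=1
  node 24: h_left=-1, h_right=1, diff=2 [FAIL (|-1-1|=2 > 1)], height=2
  node 23: h_left=-1, h_right=2, diff=3 [FAIL (|-1-2|=3 > 1)], height=3
  node 19: h_left=-1, h_right=3, diff=4 [FAIL (|-1-3|=4 > 1)], height=4
  node 18: h_left=-1, h_right=4, diff=5 [FAIL (|-1-4|=5 > 1)], height=5
  node 15: h_left=-1, h_right=5, diff=6 [FAIL (|-1-5|=6 > 1)], height=6
Node 24 violates the condition: |-1 - 1| = 2 > 1.
Result: Not balanced


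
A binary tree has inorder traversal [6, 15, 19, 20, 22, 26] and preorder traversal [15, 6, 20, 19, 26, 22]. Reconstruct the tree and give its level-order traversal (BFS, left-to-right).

Inorder:  [6, 15, 19, 20, 22, 26]
Preorder: [15, 6, 20, 19, 26, 22]
Algorithm: preorder visits root first, so consume preorder in order;
for each root, split the current inorder slice at that value into
left-subtree inorder and right-subtree inorder, then recurse.
Recursive splits:
  root=15; inorder splits into left=[6], right=[19, 20, 22, 26]
  root=6; inorder splits into left=[], right=[]
  root=20; inorder splits into left=[19], right=[22, 26]
  root=19; inorder splits into left=[], right=[]
  root=26; inorder splits into left=[22], right=[]
  root=22; inorder splits into left=[], right=[]
Reconstructed level-order: [15, 6, 20, 19, 26, 22]


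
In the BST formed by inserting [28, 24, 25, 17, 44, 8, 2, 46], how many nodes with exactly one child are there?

Tree built from: [28, 24, 25, 17, 44, 8, 2, 46]
Tree (level-order array): [28, 24, 44, 17, 25, None, 46, 8, None, None, None, None, None, 2]
Rule: These are nodes with exactly 1 non-null child.
Per-node child counts:
  node 28: 2 child(ren)
  node 24: 2 child(ren)
  node 17: 1 child(ren)
  node 8: 1 child(ren)
  node 2: 0 child(ren)
  node 25: 0 child(ren)
  node 44: 1 child(ren)
  node 46: 0 child(ren)
Matching nodes: [17, 8, 44]
Count of nodes with exactly one child: 3


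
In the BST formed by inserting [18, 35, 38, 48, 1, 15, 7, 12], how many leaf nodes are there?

Tree built from: [18, 35, 38, 48, 1, 15, 7, 12]
Tree (level-order array): [18, 1, 35, None, 15, None, 38, 7, None, None, 48, None, 12]
Rule: A leaf has 0 children.
Per-node child counts:
  node 18: 2 child(ren)
  node 1: 1 child(ren)
  node 15: 1 child(ren)
  node 7: 1 child(ren)
  node 12: 0 child(ren)
  node 35: 1 child(ren)
  node 38: 1 child(ren)
  node 48: 0 child(ren)
Matching nodes: [12, 48]
Count of leaf nodes: 2


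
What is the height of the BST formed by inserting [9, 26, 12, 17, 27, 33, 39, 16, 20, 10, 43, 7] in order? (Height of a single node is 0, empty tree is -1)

Insertion order: [9, 26, 12, 17, 27, 33, 39, 16, 20, 10, 43, 7]
Tree (level-order array): [9, 7, 26, None, None, 12, 27, 10, 17, None, 33, None, None, 16, 20, None, 39, None, None, None, None, None, 43]
Compute height bottom-up (empty subtree = -1):
  height(7) = 1 + max(-1, -1) = 0
  height(10) = 1 + max(-1, -1) = 0
  height(16) = 1 + max(-1, -1) = 0
  height(20) = 1 + max(-1, -1) = 0
  height(17) = 1 + max(0, 0) = 1
  height(12) = 1 + max(0, 1) = 2
  height(43) = 1 + max(-1, -1) = 0
  height(39) = 1 + max(-1, 0) = 1
  height(33) = 1 + max(-1, 1) = 2
  height(27) = 1 + max(-1, 2) = 3
  height(26) = 1 + max(2, 3) = 4
  height(9) = 1 + max(0, 4) = 5
Height = 5


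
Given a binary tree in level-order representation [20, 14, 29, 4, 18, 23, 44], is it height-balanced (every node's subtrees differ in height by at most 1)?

Tree (level-order array): [20, 14, 29, 4, 18, 23, 44]
Definition: a tree is height-balanced if, at every node, |h(left) - h(right)| <= 1 (empty subtree has height -1).
Bottom-up per-node check:
  node 4: h_left=-1, h_right=-1, diff=0 [OK], height=0
  node 18: h_left=-1, h_right=-1, diff=0 [OK], height=0
  node 14: h_left=0, h_right=0, diff=0 [OK], height=1
  node 23: h_left=-1, h_right=-1, diff=0 [OK], height=0
  node 44: h_left=-1, h_right=-1, diff=0 [OK], height=0
  node 29: h_left=0, h_right=0, diff=0 [OK], height=1
  node 20: h_left=1, h_right=1, diff=0 [OK], height=2
All nodes satisfy the balance condition.
Result: Balanced


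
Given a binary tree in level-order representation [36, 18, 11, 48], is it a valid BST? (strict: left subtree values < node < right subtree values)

Level-order array: [36, 18, 11, 48]
Validate using subtree bounds (lo, hi): at each node, require lo < value < hi,
then recurse left with hi=value and right with lo=value.
Preorder trace (stopping at first violation):
  at node 36 with bounds (-inf, +inf): OK
  at node 18 with bounds (-inf, 36): OK
  at node 48 with bounds (-inf, 18): VIOLATION
Node 48 violates its bound: not (-inf < 48 < 18).
Result: Not a valid BST


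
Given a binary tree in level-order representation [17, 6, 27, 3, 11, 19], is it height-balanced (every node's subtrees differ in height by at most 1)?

Tree (level-order array): [17, 6, 27, 3, 11, 19]
Definition: a tree is height-balanced if, at every node, |h(left) - h(right)| <= 1 (empty subtree has height -1).
Bottom-up per-node check:
  node 3: h_left=-1, h_right=-1, diff=0 [OK], height=0
  node 11: h_left=-1, h_right=-1, diff=0 [OK], height=0
  node 6: h_left=0, h_right=0, diff=0 [OK], height=1
  node 19: h_left=-1, h_right=-1, diff=0 [OK], height=0
  node 27: h_left=0, h_right=-1, diff=1 [OK], height=1
  node 17: h_left=1, h_right=1, diff=0 [OK], height=2
All nodes satisfy the balance condition.
Result: Balanced


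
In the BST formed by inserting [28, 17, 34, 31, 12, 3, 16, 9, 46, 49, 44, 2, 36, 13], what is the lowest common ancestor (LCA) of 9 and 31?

Tree insertion order: [28, 17, 34, 31, 12, 3, 16, 9, 46, 49, 44, 2, 36, 13]
Tree (level-order array): [28, 17, 34, 12, None, 31, 46, 3, 16, None, None, 44, 49, 2, 9, 13, None, 36]
In a BST, the LCA of p=9, q=31 is the first node v on the
root-to-leaf path with p <= v <= q (go left if both < v, right if both > v).
Walk from root:
  at 28: 9 <= 28 <= 31, this is the LCA
LCA = 28


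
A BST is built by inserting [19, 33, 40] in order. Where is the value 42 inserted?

Starting tree (level order): [19, None, 33, None, 40]
Insertion path: 19 -> 33 -> 40
Result: insert 42 as right child of 40
Final tree (level order): [19, None, 33, None, 40, None, 42]


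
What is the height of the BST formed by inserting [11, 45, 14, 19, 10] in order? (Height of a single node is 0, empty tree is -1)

Insertion order: [11, 45, 14, 19, 10]
Tree (level-order array): [11, 10, 45, None, None, 14, None, None, 19]
Compute height bottom-up (empty subtree = -1):
  height(10) = 1 + max(-1, -1) = 0
  height(19) = 1 + max(-1, -1) = 0
  height(14) = 1 + max(-1, 0) = 1
  height(45) = 1 + max(1, -1) = 2
  height(11) = 1 + max(0, 2) = 3
Height = 3


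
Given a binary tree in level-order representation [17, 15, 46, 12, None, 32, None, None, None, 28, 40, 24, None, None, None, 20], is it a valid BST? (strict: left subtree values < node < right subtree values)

Level-order array: [17, 15, 46, 12, None, 32, None, None, None, 28, 40, 24, None, None, None, 20]
Validate using subtree bounds (lo, hi): at each node, require lo < value < hi,
then recurse left with hi=value and right with lo=value.
Preorder trace (stopping at first violation):
  at node 17 with bounds (-inf, +inf): OK
  at node 15 with bounds (-inf, 17): OK
  at node 12 with bounds (-inf, 15): OK
  at node 46 with bounds (17, +inf): OK
  at node 32 with bounds (17, 46): OK
  at node 28 with bounds (17, 32): OK
  at node 24 with bounds (17, 28): OK
  at node 20 with bounds (17, 24): OK
  at node 40 with bounds (32, 46): OK
No violation found at any node.
Result: Valid BST


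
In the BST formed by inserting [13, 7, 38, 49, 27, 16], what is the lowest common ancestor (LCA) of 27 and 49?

Tree insertion order: [13, 7, 38, 49, 27, 16]
Tree (level-order array): [13, 7, 38, None, None, 27, 49, 16]
In a BST, the LCA of p=27, q=49 is the first node v on the
root-to-leaf path with p <= v <= q (go left if both < v, right if both > v).
Walk from root:
  at 13: both 27 and 49 > 13, go right
  at 38: 27 <= 38 <= 49, this is the LCA
LCA = 38


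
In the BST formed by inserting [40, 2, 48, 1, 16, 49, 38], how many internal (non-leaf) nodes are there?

Tree built from: [40, 2, 48, 1, 16, 49, 38]
Tree (level-order array): [40, 2, 48, 1, 16, None, 49, None, None, None, 38]
Rule: An internal node has at least one child.
Per-node child counts:
  node 40: 2 child(ren)
  node 2: 2 child(ren)
  node 1: 0 child(ren)
  node 16: 1 child(ren)
  node 38: 0 child(ren)
  node 48: 1 child(ren)
  node 49: 0 child(ren)
Matching nodes: [40, 2, 16, 48]
Count of internal (non-leaf) nodes: 4


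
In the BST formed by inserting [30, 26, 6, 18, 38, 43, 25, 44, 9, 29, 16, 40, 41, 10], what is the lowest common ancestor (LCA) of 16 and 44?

Tree insertion order: [30, 26, 6, 18, 38, 43, 25, 44, 9, 29, 16, 40, 41, 10]
Tree (level-order array): [30, 26, 38, 6, 29, None, 43, None, 18, None, None, 40, 44, 9, 25, None, 41, None, None, None, 16, None, None, None, None, 10]
In a BST, the LCA of p=16, q=44 is the first node v on the
root-to-leaf path with p <= v <= q (go left if both < v, right if both > v).
Walk from root:
  at 30: 16 <= 30 <= 44, this is the LCA
LCA = 30


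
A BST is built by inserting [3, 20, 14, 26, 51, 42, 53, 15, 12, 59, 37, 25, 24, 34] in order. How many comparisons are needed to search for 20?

Search path for 20: 3 -> 20
Found: True
Comparisons: 2


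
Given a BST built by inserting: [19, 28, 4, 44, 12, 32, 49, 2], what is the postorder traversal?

Tree insertion order: [19, 28, 4, 44, 12, 32, 49, 2]
Tree (level-order array): [19, 4, 28, 2, 12, None, 44, None, None, None, None, 32, 49]
Postorder traversal: [2, 12, 4, 32, 49, 44, 28, 19]


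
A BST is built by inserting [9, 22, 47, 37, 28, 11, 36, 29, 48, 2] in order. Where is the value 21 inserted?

Starting tree (level order): [9, 2, 22, None, None, 11, 47, None, None, 37, 48, 28, None, None, None, None, 36, 29]
Insertion path: 9 -> 22 -> 11
Result: insert 21 as right child of 11
Final tree (level order): [9, 2, 22, None, None, 11, 47, None, 21, 37, 48, None, None, 28, None, None, None, None, 36, 29]


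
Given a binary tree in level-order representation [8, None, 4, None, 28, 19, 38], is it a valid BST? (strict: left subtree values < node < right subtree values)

Level-order array: [8, None, 4, None, 28, 19, 38]
Validate using subtree bounds (lo, hi): at each node, require lo < value < hi,
then recurse left with hi=value and right with lo=value.
Preorder trace (stopping at first violation):
  at node 8 with bounds (-inf, +inf): OK
  at node 4 with bounds (8, +inf): VIOLATION
Node 4 violates its bound: not (8 < 4 < +inf).
Result: Not a valid BST


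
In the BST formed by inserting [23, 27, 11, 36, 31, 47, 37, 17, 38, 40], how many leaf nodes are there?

Tree built from: [23, 27, 11, 36, 31, 47, 37, 17, 38, 40]
Tree (level-order array): [23, 11, 27, None, 17, None, 36, None, None, 31, 47, None, None, 37, None, None, 38, None, 40]
Rule: A leaf has 0 children.
Per-node child counts:
  node 23: 2 child(ren)
  node 11: 1 child(ren)
  node 17: 0 child(ren)
  node 27: 1 child(ren)
  node 36: 2 child(ren)
  node 31: 0 child(ren)
  node 47: 1 child(ren)
  node 37: 1 child(ren)
  node 38: 1 child(ren)
  node 40: 0 child(ren)
Matching nodes: [17, 31, 40]
Count of leaf nodes: 3


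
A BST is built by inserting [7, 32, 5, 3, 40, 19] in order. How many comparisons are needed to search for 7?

Search path for 7: 7
Found: True
Comparisons: 1


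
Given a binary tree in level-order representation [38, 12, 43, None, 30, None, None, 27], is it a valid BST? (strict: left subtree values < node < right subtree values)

Level-order array: [38, 12, 43, None, 30, None, None, 27]
Validate using subtree bounds (lo, hi): at each node, require lo < value < hi,
then recurse left with hi=value and right with lo=value.
Preorder trace (stopping at first violation):
  at node 38 with bounds (-inf, +inf): OK
  at node 12 with bounds (-inf, 38): OK
  at node 30 with bounds (12, 38): OK
  at node 27 with bounds (12, 30): OK
  at node 43 with bounds (38, +inf): OK
No violation found at any node.
Result: Valid BST


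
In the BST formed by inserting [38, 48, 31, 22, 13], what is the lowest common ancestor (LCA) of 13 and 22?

Tree insertion order: [38, 48, 31, 22, 13]
Tree (level-order array): [38, 31, 48, 22, None, None, None, 13]
In a BST, the LCA of p=13, q=22 is the first node v on the
root-to-leaf path with p <= v <= q (go left if both < v, right if both > v).
Walk from root:
  at 38: both 13 and 22 < 38, go left
  at 31: both 13 and 22 < 31, go left
  at 22: 13 <= 22 <= 22, this is the LCA
LCA = 22


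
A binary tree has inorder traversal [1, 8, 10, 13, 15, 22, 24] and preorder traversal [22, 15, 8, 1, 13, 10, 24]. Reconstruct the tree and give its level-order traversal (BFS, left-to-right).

Inorder:  [1, 8, 10, 13, 15, 22, 24]
Preorder: [22, 15, 8, 1, 13, 10, 24]
Algorithm: preorder visits root first, so consume preorder in order;
for each root, split the current inorder slice at that value into
left-subtree inorder and right-subtree inorder, then recurse.
Recursive splits:
  root=22; inorder splits into left=[1, 8, 10, 13, 15], right=[24]
  root=15; inorder splits into left=[1, 8, 10, 13], right=[]
  root=8; inorder splits into left=[1], right=[10, 13]
  root=1; inorder splits into left=[], right=[]
  root=13; inorder splits into left=[10], right=[]
  root=10; inorder splits into left=[], right=[]
  root=24; inorder splits into left=[], right=[]
Reconstructed level-order: [22, 15, 24, 8, 1, 13, 10]


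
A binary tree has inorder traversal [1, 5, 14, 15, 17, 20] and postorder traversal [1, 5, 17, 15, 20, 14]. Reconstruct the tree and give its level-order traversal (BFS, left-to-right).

Inorder:   [1, 5, 14, 15, 17, 20]
Postorder: [1, 5, 17, 15, 20, 14]
Algorithm: postorder visits root last, so walk postorder right-to-left;
each value is the root of the current inorder slice — split it at that
value, recurse on the right subtree first, then the left.
Recursive splits:
  root=14; inorder splits into left=[1, 5], right=[15, 17, 20]
  root=20; inorder splits into left=[15, 17], right=[]
  root=15; inorder splits into left=[], right=[17]
  root=17; inorder splits into left=[], right=[]
  root=5; inorder splits into left=[1], right=[]
  root=1; inorder splits into left=[], right=[]
Reconstructed level-order: [14, 5, 20, 1, 15, 17]


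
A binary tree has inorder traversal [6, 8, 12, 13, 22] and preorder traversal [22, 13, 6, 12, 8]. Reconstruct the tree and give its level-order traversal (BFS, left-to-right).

Inorder:  [6, 8, 12, 13, 22]
Preorder: [22, 13, 6, 12, 8]
Algorithm: preorder visits root first, so consume preorder in order;
for each root, split the current inorder slice at that value into
left-subtree inorder and right-subtree inorder, then recurse.
Recursive splits:
  root=22; inorder splits into left=[6, 8, 12, 13], right=[]
  root=13; inorder splits into left=[6, 8, 12], right=[]
  root=6; inorder splits into left=[], right=[8, 12]
  root=12; inorder splits into left=[8], right=[]
  root=8; inorder splits into left=[], right=[]
Reconstructed level-order: [22, 13, 6, 12, 8]


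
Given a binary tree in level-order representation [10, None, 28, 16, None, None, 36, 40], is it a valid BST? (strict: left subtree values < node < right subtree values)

Level-order array: [10, None, 28, 16, None, None, 36, 40]
Validate using subtree bounds (lo, hi): at each node, require lo < value < hi,
then recurse left with hi=value and right with lo=value.
Preorder trace (stopping at first violation):
  at node 10 with bounds (-inf, +inf): OK
  at node 28 with bounds (10, +inf): OK
  at node 16 with bounds (10, 28): OK
  at node 36 with bounds (16, 28): VIOLATION
Node 36 violates its bound: not (16 < 36 < 28).
Result: Not a valid BST


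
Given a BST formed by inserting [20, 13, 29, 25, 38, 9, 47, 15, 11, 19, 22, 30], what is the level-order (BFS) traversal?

Tree insertion order: [20, 13, 29, 25, 38, 9, 47, 15, 11, 19, 22, 30]
Tree (level-order array): [20, 13, 29, 9, 15, 25, 38, None, 11, None, 19, 22, None, 30, 47]
BFS from the root, enqueuing left then right child of each popped node:
  queue [20] -> pop 20, enqueue [13, 29], visited so far: [20]
  queue [13, 29] -> pop 13, enqueue [9, 15], visited so far: [20, 13]
  queue [29, 9, 15] -> pop 29, enqueue [25, 38], visited so far: [20, 13, 29]
  queue [9, 15, 25, 38] -> pop 9, enqueue [11], visited so far: [20, 13, 29, 9]
  queue [15, 25, 38, 11] -> pop 15, enqueue [19], visited so far: [20, 13, 29, 9, 15]
  queue [25, 38, 11, 19] -> pop 25, enqueue [22], visited so far: [20, 13, 29, 9, 15, 25]
  queue [38, 11, 19, 22] -> pop 38, enqueue [30, 47], visited so far: [20, 13, 29, 9, 15, 25, 38]
  queue [11, 19, 22, 30, 47] -> pop 11, enqueue [none], visited so far: [20, 13, 29, 9, 15, 25, 38, 11]
  queue [19, 22, 30, 47] -> pop 19, enqueue [none], visited so far: [20, 13, 29, 9, 15, 25, 38, 11, 19]
  queue [22, 30, 47] -> pop 22, enqueue [none], visited so far: [20, 13, 29, 9, 15, 25, 38, 11, 19, 22]
  queue [30, 47] -> pop 30, enqueue [none], visited so far: [20, 13, 29, 9, 15, 25, 38, 11, 19, 22, 30]
  queue [47] -> pop 47, enqueue [none], visited so far: [20, 13, 29, 9, 15, 25, 38, 11, 19, 22, 30, 47]
Result: [20, 13, 29, 9, 15, 25, 38, 11, 19, 22, 30, 47]


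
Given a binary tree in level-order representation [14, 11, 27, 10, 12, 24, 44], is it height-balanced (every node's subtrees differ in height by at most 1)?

Tree (level-order array): [14, 11, 27, 10, 12, 24, 44]
Definition: a tree is height-balanced if, at every node, |h(left) - h(right)| <= 1 (empty subtree has height -1).
Bottom-up per-node check:
  node 10: h_left=-1, h_right=-1, diff=0 [OK], height=0
  node 12: h_left=-1, h_right=-1, diff=0 [OK], height=0
  node 11: h_left=0, h_right=0, diff=0 [OK], height=1
  node 24: h_left=-1, h_right=-1, diff=0 [OK], height=0
  node 44: h_left=-1, h_right=-1, diff=0 [OK], height=0
  node 27: h_left=0, h_right=0, diff=0 [OK], height=1
  node 14: h_left=1, h_right=1, diff=0 [OK], height=2
All nodes satisfy the balance condition.
Result: Balanced


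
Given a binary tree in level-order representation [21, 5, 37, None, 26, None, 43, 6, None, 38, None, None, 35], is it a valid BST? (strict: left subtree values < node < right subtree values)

Level-order array: [21, 5, 37, None, 26, None, 43, 6, None, 38, None, None, 35]
Validate using subtree bounds (lo, hi): at each node, require lo < value < hi,
then recurse left with hi=value and right with lo=value.
Preorder trace (stopping at first violation):
  at node 21 with bounds (-inf, +inf): OK
  at node 5 with bounds (-inf, 21): OK
  at node 26 with bounds (5, 21): VIOLATION
Node 26 violates its bound: not (5 < 26 < 21).
Result: Not a valid BST


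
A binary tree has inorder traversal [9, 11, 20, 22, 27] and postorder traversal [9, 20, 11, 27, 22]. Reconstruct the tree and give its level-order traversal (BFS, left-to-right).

Inorder:   [9, 11, 20, 22, 27]
Postorder: [9, 20, 11, 27, 22]
Algorithm: postorder visits root last, so walk postorder right-to-left;
each value is the root of the current inorder slice — split it at that
value, recurse on the right subtree first, then the left.
Recursive splits:
  root=22; inorder splits into left=[9, 11, 20], right=[27]
  root=27; inorder splits into left=[], right=[]
  root=11; inorder splits into left=[9], right=[20]
  root=20; inorder splits into left=[], right=[]
  root=9; inorder splits into left=[], right=[]
Reconstructed level-order: [22, 11, 27, 9, 20]


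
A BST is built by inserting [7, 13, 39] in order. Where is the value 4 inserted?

Starting tree (level order): [7, None, 13, None, 39]
Insertion path: 7
Result: insert 4 as left child of 7
Final tree (level order): [7, 4, 13, None, None, None, 39]


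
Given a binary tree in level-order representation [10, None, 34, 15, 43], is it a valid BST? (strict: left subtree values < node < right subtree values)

Level-order array: [10, None, 34, 15, 43]
Validate using subtree bounds (lo, hi): at each node, require lo < value < hi,
then recurse left with hi=value and right with lo=value.
Preorder trace (stopping at first violation):
  at node 10 with bounds (-inf, +inf): OK
  at node 34 with bounds (10, +inf): OK
  at node 15 with bounds (10, 34): OK
  at node 43 with bounds (34, +inf): OK
No violation found at any node.
Result: Valid BST


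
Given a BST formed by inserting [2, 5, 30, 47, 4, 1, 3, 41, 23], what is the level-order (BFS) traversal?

Tree insertion order: [2, 5, 30, 47, 4, 1, 3, 41, 23]
Tree (level-order array): [2, 1, 5, None, None, 4, 30, 3, None, 23, 47, None, None, None, None, 41]
BFS from the root, enqueuing left then right child of each popped node:
  queue [2] -> pop 2, enqueue [1, 5], visited so far: [2]
  queue [1, 5] -> pop 1, enqueue [none], visited so far: [2, 1]
  queue [5] -> pop 5, enqueue [4, 30], visited so far: [2, 1, 5]
  queue [4, 30] -> pop 4, enqueue [3], visited so far: [2, 1, 5, 4]
  queue [30, 3] -> pop 30, enqueue [23, 47], visited so far: [2, 1, 5, 4, 30]
  queue [3, 23, 47] -> pop 3, enqueue [none], visited so far: [2, 1, 5, 4, 30, 3]
  queue [23, 47] -> pop 23, enqueue [none], visited so far: [2, 1, 5, 4, 30, 3, 23]
  queue [47] -> pop 47, enqueue [41], visited so far: [2, 1, 5, 4, 30, 3, 23, 47]
  queue [41] -> pop 41, enqueue [none], visited so far: [2, 1, 5, 4, 30, 3, 23, 47, 41]
Result: [2, 1, 5, 4, 30, 3, 23, 47, 41]


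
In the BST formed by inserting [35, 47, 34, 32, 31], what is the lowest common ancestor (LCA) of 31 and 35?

Tree insertion order: [35, 47, 34, 32, 31]
Tree (level-order array): [35, 34, 47, 32, None, None, None, 31]
In a BST, the LCA of p=31, q=35 is the first node v on the
root-to-leaf path with p <= v <= q (go left if both < v, right if both > v).
Walk from root:
  at 35: 31 <= 35 <= 35, this is the LCA
LCA = 35


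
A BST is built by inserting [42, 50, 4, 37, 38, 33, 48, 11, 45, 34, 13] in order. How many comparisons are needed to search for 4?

Search path for 4: 42 -> 4
Found: True
Comparisons: 2


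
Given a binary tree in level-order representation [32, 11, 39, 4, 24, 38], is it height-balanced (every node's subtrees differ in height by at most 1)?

Tree (level-order array): [32, 11, 39, 4, 24, 38]
Definition: a tree is height-balanced if, at every node, |h(left) - h(right)| <= 1 (empty subtree has height -1).
Bottom-up per-node check:
  node 4: h_left=-1, h_right=-1, diff=0 [OK], height=0
  node 24: h_left=-1, h_right=-1, diff=0 [OK], height=0
  node 11: h_left=0, h_right=0, diff=0 [OK], height=1
  node 38: h_left=-1, h_right=-1, diff=0 [OK], height=0
  node 39: h_left=0, h_right=-1, diff=1 [OK], height=1
  node 32: h_left=1, h_right=1, diff=0 [OK], height=2
All nodes satisfy the balance condition.
Result: Balanced


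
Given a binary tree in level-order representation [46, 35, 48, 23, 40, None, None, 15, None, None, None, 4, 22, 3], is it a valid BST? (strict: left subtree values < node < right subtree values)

Level-order array: [46, 35, 48, 23, 40, None, None, 15, None, None, None, 4, 22, 3]
Validate using subtree bounds (lo, hi): at each node, require lo < value < hi,
then recurse left with hi=value and right with lo=value.
Preorder trace (stopping at first violation):
  at node 46 with bounds (-inf, +inf): OK
  at node 35 with bounds (-inf, 46): OK
  at node 23 with bounds (-inf, 35): OK
  at node 15 with bounds (-inf, 23): OK
  at node 4 with bounds (-inf, 15): OK
  at node 3 with bounds (-inf, 4): OK
  at node 22 with bounds (15, 23): OK
  at node 40 with bounds (35, 46): OK
  at node 48 with bounds (46, +inf): OK
No violation found at any node.
Result: Valid BST


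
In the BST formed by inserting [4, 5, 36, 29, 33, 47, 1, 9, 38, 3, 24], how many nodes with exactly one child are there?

Tree built from: [4, 5, 36, 29, 33, 47, 1, 9, 38, 3, 24]
Tree (level-order array): [4, 1, 5, None, 3, None, 36, None, None, 29, 47, 9, 33, 38, None, None, 24]
Rule: These are nodes with exactly 1 non-null child.
Per-node child counts:
  node 4: 2 child(ren)
  node 1: 1 child(ren)
  node 3: 0 child(ren)
  node 5: 1 child(ren)
  node 36: 2 child(ren)
  node 29: 2 child(ren)
  node 9: 1 child(ren)
  node 24: 0 child(ren)
  node 33: 0 child(ren)
  node 47: 1 child(ren)
  node 38: 0 child(ren)
Matching nodes: [1, 5, 9, 47]
Count of nodes with exactly one child: 4


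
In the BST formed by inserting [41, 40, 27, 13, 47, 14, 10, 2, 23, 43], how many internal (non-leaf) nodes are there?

Tree built from: [41, 40, 27, 13, 47, 14, 10, 2, 23, 43]
Tree (level-order array): [41, 40, 47, 27, None, 43, None, 13, None, None, None, 10, 14, 2, None, None, 23]
Rule: An internal node has at least one child.
Per-node child counts:
  node 41: 2 child(ren)
  node 40: 1 child(ren)
  node 27: 1 child(ren)
  node 13: 2 child(ren)
  node 10: 1 child(ren)
  node 2: 0 child(ren)
  node 14: 1 child(ren)
  node 23: 0 child(ren)
  node 47: 1 child(ren)
  node 43: 0 child(ren)
Matching nodes: [41, 40, 27, 13, 10, 14, 47]
Count of internal (non-leaf) nodes: 7


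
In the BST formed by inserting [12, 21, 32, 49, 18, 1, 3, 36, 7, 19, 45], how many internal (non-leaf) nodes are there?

Tree built from: [12, 21, 32, 49, 18, 1, 3, 36, 7, 19, 45]
Tree (level-order array): [12, 1, 21, None, 3, 18, 32, None, 7, None, 19, None, 49, None, None, None, None, 36, None, None, 45]
Rule: An internal node has at least one child.
Per-node child counts:
  node 12: 2 child(ren)
  node 1: 1 child(ren)
  node 3: 1 child(ren)
  node 7: 0 child(ren)
  node 21: 2 child(ren)
  node 18: 1 child(ren)
  node 19: 0 child(ren)
  node 32: 1 child(ren)
  node 49: 1 child(ren)
  node 36: 1 child(ren)
  node 45: 0 child(ren)
Matching nodes: [12, 1, 3, 21, 18, 32, 49, 36]
Count of internal (non-leaf) nodes: 8


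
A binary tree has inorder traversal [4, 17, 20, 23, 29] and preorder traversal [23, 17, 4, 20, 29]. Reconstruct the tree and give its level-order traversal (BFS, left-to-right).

Inorder:  [4, 17, 20, 23, 29]
Preorder: [23, 17, 4, 20, 29]
Algorithm: preorder visits root first, so consume preorder in order;
for each root, split the current inorder slice at that value into
left-subtree inorder and right-subtree inorder, then recurse.
Recursive splits:
  root=23; inorder splits into left=[4, 17, 20], right=[29]
  root=17; inorder splits into left=[4], right=[20]
  root=4; inorder splits into left=[], right=[]
  root=20; inorder splits into left=[], right=[]
  root=29; inorder splits into left=[], right=[]
Reconstructed level-order: [23, 17, 29, 4, 20]


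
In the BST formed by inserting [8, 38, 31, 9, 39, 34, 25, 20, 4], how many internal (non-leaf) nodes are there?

Tree built from: [8, 38, 31, 9, 39, 34, 25, 20, 4]
Tree (level-order array): [8, 4, 38, None, None, 31, 39, 9, 34, None, None, None, 25, None, None, 20]
Rule: An internal node has at least one child.
Per-node child counts:
  node 8: 2 child(ren)
  node 4: 0 child(ren)
  node 38: 2 child(ren)
  node 31: 2 child(ren)
  node 9: 1 child(ren)
  node 25: 1 child(ren)
  node 20: 0 child(ren)
  node 34: 0 child(ren)
  node 39: 0 child(ren)
Matching nodes: [8, 38, 31, 9, 25]
Count of internal (non-leaf) nodes: 5


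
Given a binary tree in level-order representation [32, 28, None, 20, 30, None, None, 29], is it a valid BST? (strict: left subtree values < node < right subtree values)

Level-order array: [32, 28, None, 20, 30, None, None, 29]
Validate using subtree bounds (lo, hi): at each node, require lo < value < hi,
then recurse left with hi=value and right with lo=value.
Preorder trace (stopping at first violation):
  at node 32 with bounds (-inf, +inf): OK
  at node 28 with bounds (-inf, 32): OK
  at node 20 with bounds (-inf, 28): OK
  at node 30 with bounds (28, 32): OK
  at node 29 with bounds (28, 30): OK
No violation found at any node.
Result: Valid BST


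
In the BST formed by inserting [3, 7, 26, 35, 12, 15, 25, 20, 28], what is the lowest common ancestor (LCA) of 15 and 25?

Tree insertion order: [3, 7, 26, 35, 12, 15, 25, 20, 28]
Tree (level-order array): [3, None, 7, None, 26, 12, 35, None, 15, 28, None, None, 25, None, None, 20]
In a BST, the LCA of p=15, q=25 is the first node v on the
root-to-leaf path with p <= v <= q (go left if both < v, right if both > v).
Walk from root:
  at 3: both 15 and 25 > 3, go right
  at 7: both 15 and 25 > 7, go right
  at 26: both 15 and 25 < 26, go left
  at 12: both 15 and 25 > 12, go right
  at 15: 15 <= 15 <= 25, this is the LCA
LCA = 15


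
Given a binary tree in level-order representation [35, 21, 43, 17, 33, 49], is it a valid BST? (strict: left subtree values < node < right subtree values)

Level-order array: [35, 21, 43, 17, 33, 49]
Validate using subtree bounds (lo, hi): at each node, require lo < value < hi,
then recurse left with hi=value and right with lo=value.
Preorder trace (stopping at first violation):
  at node 35 with bounds (-inf, +inf): OK
  at node 21 with bounds (-inf, 35): OK
  at node 17 with bounds (-inf, 21): OK
  at node 33 with bounds (21, 35): OK
  at node 43 with bounds (35, +inf): OK
  at node 49 with bounds (35, 43): VIOLATION
Node 49 violates its bound: not (35 < 49 < 43).
Result: Not a valid BST


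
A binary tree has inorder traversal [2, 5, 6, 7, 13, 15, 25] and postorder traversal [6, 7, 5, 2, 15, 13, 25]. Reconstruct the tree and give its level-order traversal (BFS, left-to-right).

Inorder:   [2, 5, 6, 7, 13, 15, 25]
Postorder: [6, 7, 5, 2, 15, 13, 25]
Algorithm: postorder visits root last, so walk postorder right-to-left;
each value is the root of the current inorder slice — split it at that
value, recurse on the right subtree first, then the left.
Recursive splits:
  root=25; inorder splits into left=[2, 5, 6, 7, 13, 15], right=[]
  root=13; inorder splits into left=[2, 5, 6, 7], right=[15]
  root=15; inorder splits into left=[], right=[]
  root=2; inorder splits into left=[], right=[5, 6, 7]
  root=5; inorder splits into left=[], right=[6, 7]
  root=7; inorder splits into left=[6], right=[]
  root=6; inorder splits into left=[], right=[]
Reconstructed level-order: [25, 13, 2, 15, 5, 7, 6]


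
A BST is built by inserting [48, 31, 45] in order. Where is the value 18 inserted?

Starting tree (level order): [48, 31, None, None, 45]
Insertion path: 48 -> 31
Result: insert 18 as left child of 31
Final tree (level order): [48, 31, None, 18, 45]


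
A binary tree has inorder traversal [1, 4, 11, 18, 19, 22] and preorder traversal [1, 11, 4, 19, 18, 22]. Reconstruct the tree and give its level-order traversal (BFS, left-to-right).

Inorder:  [1, 4, 11, 18, 19, 22]
Preorder: [1, 11, 4, 19, 18, 22]
Algorithm: preorder visits root first, so consume preorder in order;
for each root, split the current inorder slice at that value into
left-subtree inorder and right-subtree inorder, then recurse.
Recursive splits:
  root=1; inorder splits into left=[], right=[4, 11, 18, 19, 22]
  root=11; inorder splits into left=[4], right=[18, 19, 22]
  root=4; inorder splits into left=[], right=[]
  root=19; inorder splits into left=[18], right=[22]
  root=18; inorder splits into left=[], right=[]
  root=22; inorder splits into left=[], right=[]
Reconstructed level-order: [1, 11, 4, 19, 18, 22]


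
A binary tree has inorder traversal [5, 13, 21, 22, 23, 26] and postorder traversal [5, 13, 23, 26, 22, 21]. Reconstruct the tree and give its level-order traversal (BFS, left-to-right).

Inorder:   [5, 13, 21, 22, 23, 26]
Postorder: [5, 13, 23, 26, 22, 21]
Algorithm: postorder visits root last, so walk postorder right-to-left;
each value is the root of the current inorder slice — split it at that
value, recurse on the right subtree first, then the left.
Recursive splits:
  root=21; inorder splits into left=[5, 13], right=[22, 23, 26]
  root=22; inorder splits into left=[], right=[23, 26]
  root=26; inorder splits into left=[23], right=[]
  root=23; inorder splits into left=[], right=[]
  root=13; inorder splits into left=[5], right=[]
  root=5; inorder splits into left=[], right=[]
Reconstructed level-order: [21, 13, 22, 5, 26, 23]


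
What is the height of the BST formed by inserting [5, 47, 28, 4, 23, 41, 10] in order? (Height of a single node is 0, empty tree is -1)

Insertion order: [5, 47, 28, 4, 23, 41, 10]
Tree (level-order array): [5, 4, 47, None, None, 28, None, 23, 41, 10]
Compute height bottom-up (empty subtree = -1):
  height(4) = 1 + max(-1, -1) = 0
  height(10) = 1 + max(-1, -1) = 0
  height(23) = 1 + max(0, -1) = 1
  height(41) = 1 + max(-1, -1) = 0
  height(28) = 1 + max(1, 0) = 2
  height(47) = 1 + max(2, -1) = 3
  height(5) = 1 + max(0, 3) = 4
Height = 4


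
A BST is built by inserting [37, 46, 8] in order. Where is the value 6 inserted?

Starting tree (level order): [37, 8, 46]
Insertion path: 37 -> 8
Result: insert 6 as left child of 8
Final tree (level order): [37, 8, 46, 6]


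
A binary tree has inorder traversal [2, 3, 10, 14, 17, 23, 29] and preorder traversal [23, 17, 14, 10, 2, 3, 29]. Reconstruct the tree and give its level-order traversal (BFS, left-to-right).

Inorder:  [2, 3, 10, 14, 17, 23, 29]
Preorder: [23, 17, 14, 10, 2, 3, 29]
Algorithm: preorder visits root first, so consume preorder in order;
for each root, split the current inorder slice at that value into
left-subtree inorder and right-subtree inorder, then recurse.
Recursive splits:
  root=23; inorder splits into left=[2, 3, 10, 14, 17], right=[29]
  root=17; inorder splits into left=[2, 3, 10, 14], right=[]
  root=14; inorder splits into left=[2, 3, 10], right=[]
  root=10; inorder splits into left=[2, 3], right=[]
  root=2; inorder splits into left=[], right=[3]
  root=3; inorder splits into left=[], right=[]
  root=29; inorder splits into left=[], right=[]
Reconstructed level-order: [23, 17, 29, 14, 10, 2, 3]


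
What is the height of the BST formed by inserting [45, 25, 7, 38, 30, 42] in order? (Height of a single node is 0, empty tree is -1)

Insertion order: [45, 25, 7, 38, 30, 42]
Tree (level-order array): [45, 25, None, 7, 38, None, None, 30, 42]
Compute height bottom-up (empty subtree = -1):
  height(7) = 1 + max(-1, -1) = 0
  height(30) = 1 + max(-1, -1) = 0
  height(42) = 1 + max(-1, -1) = 0
  height(38) = 1 + max(0, 0) = 1
  height(25) = 1 + max(0, 1) = 2
  height(45) = 1 + max(2, -1) = 3
Height = 3


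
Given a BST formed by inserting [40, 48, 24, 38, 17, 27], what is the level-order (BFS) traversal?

Tree insertion order: [40, 48, 24, 38, 17, 27]
Tree (level-order array): [40, 24, 48, 17, 38, None, None, None, None, 27]
BFS from the root, enqueuing left then right child of each popped node:
  queue [40] -> pop 40, enqueue [24, 48], visited so far: [40]
  queue [24, 48] -> pop 24, enqueue [17, 38], visited so far: [40, 24]
  queue [48, 17, 38] -> pop 48, enqueue [none], visited so far: [40, 24, 48]
  queue [17, 38] -> pop 17, enqueue [none], visited so far: [40, 24, 48, 17]
  queue [38] -> pop 38, enqueue [27], visited so far: [40, 24, 48, 17, 38]
  queue [27] -> pop 27, enqueue [none], visited so far: [40, 24, 48, 17, 38, 27]
Result: [40, 24, 48, 17, 38, 27]


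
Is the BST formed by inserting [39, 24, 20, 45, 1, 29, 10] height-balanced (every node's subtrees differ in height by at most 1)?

Tree (level-order array): [39, 24, 45, 20, 29, None, None, 1, None, None, None, None, 10]
Definition: a tree is height-balanced if, at every node, |h(left) - h(right)| <= 1 (empty subtree has height -1).
Bottom-up per-node check:
  node 10: h_left=-1, h_right=-1, diff=0 [OK], height=0
  node 1: h_left=-1, h_right=0, diff=1 [OK], height=1
  node 20: h_left=1, h_right=-1, diff=2 [FAIL (|1--1|=2 > 1)], height=2
  node 29: h_left=-1, h_right=-1, diff=0 [OK], height=0
  node 24: h_left=2, h_right=0, diff=2 [FAIL (|2-0|=2 > 1)], height=3
  node 45: h_left=-1, h_right=-1, diff=0 [OK], height=0
  node 39: h_left=3, h_right=0, diff=3 [FAIL (|3-0|=3 > 1)], height=4
Node 20 violates the condition: |1 - -1| = 2 > 1.
Result: Not balanced


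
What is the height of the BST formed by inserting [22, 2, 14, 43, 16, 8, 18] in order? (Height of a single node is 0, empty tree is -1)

Insertion order: [22, 2, 14, 43, 16, 8, 18]
Tree (level-order array): [22, 2, 43, None, 14, None, None, 8, 16, None, None, None, 18]
Compute height bottom-up (empty subtree = -1):
  height(8) = 1 + max(-1, -1) = 0
  height(18) = 1 + max(-1, -1) = 0
  height(16) = 1 + max(-1, 0) = 1
  height(14) = 1 + max(0, 1) = 2
  height(2) = 1 + max(-1, 2) = 3
  height(43) = 1 + max(-1, -1) = 0
  height(22) = 1 + max(3, 0) = 4
Height = 4


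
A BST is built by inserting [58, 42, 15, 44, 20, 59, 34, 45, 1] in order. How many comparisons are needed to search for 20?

Search path for 20: 58 -> 42 -> 15 -> 20
Found: True
Comparisons: 4


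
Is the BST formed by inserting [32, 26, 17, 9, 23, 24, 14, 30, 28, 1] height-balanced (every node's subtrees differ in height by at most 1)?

Tree (level-order array): [32, 26, None, 17, 30, 9, 23, 28, None, 1, 14, None, 24]
Definition: a tree is height-balanced if, at every node, |h(left) - h(right)| <= 1 (empty subtree has height -1).
Bottom-up per-node check:
  node 1: h_left=-1, h_right=-1, diff=0 [OK], height=0
  node 14: h_left=-1, h_right=-1, diff=0 [OK], height=0
  node 9: h_left=0, h_right=0, diff=0 [OK], height=1
  node 24: h_left=-1, h_right=-1, diff=0 [OK], height=0
  node 23: h_left=-1, h_right=0, diff=1 [OK], height=1
  node 17: h_left=1, h_right=1, diff=0 [OK], height=2
  node 28: h_left=-1, h_right=-1, diff=0 [OK], height=0
  node 30: h_left=0, h_right=-1, diff=1 [OK], height=1
  node 26: h_left=2, h_right=1, diff=1 [OK], height=3
  node 32: h_left=3, h_right=-1, diff=4 [FAIL (|3--1|=4 > 1)], height=4
Node 32 violates the condition: |3 - -1| = 4 > 1.
Result: Not balanced


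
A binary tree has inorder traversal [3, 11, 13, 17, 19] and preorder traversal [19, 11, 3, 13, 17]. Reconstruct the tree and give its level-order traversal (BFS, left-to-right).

Inorder:  [3, 11, 13, 17, 19]
Preorder: [19, 11, 3, 13, 17]
Algorithm: preorder visits root first, so consume preorder in order;
for each root, split the current inorder slice at that value into
left-subtree inorder and right-subtree inorder, then recurse.
Recursive splits:
  root=19; inorder splits into left=[3, 11, 13, 17], right=[]
  root=11; inorder splits into left=[3], right=[13, 17]
  root=3; inorder splits into left=[], right=[]
  root=13; inorder splits into left=[], right=[17]
  root=17; inorder splits into left=[], right=[]
Reconstructed level-order: [19, 11, 3, 13, 17]


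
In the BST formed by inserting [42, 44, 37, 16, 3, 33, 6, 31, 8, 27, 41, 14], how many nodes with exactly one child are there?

Tree built from: [42, 44, 37, 16, 3, 33, 6, 31, 8, 27, 41, 14]
Tree (level-order array): [42, 37, 44, 16, 41, None, None, 3, 33, None, None, None, 6, 31, None, None, 8, 27, None, None, 14]
Rule: These are nodes with exactly 1 non-null child.
Per-node child counts:
  node 42: 2 child(ren)
  node 37: 2 child(ren)
  node 16: 2 child(ren)
  node 3: 1 child(ren)
  node 6: 1 child(ren)
  node 8: 1 child(ren)
  node 14: 0 child(ren)
  node 33: 1 child(ren)
  node 31: 1 child(ren)
  node 27: 0 child(ren)
  node 41: 0 child(ren)
  node 44: 0 child(ren)
Matching nodes: [3, 6, 8, 33, 31]
Count of nodes with exactly one child: 5
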